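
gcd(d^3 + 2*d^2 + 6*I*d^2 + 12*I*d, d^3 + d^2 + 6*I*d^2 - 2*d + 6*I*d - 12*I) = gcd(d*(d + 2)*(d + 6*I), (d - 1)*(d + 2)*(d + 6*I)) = d^2 + d*(2 + 6*I) + 12*I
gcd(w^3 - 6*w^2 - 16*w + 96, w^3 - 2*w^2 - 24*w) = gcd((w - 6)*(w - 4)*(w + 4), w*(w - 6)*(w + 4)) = w^2 - 2*w - 24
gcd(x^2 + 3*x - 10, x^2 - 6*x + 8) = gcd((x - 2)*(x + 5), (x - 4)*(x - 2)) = x - 2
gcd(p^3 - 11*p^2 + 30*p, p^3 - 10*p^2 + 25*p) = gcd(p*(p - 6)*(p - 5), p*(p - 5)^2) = p^2 - 5*p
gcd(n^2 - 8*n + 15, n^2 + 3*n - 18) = n - 3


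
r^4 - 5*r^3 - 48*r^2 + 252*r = r*(r - 6)^2*(r + 7)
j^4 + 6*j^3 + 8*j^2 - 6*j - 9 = (j - 1)*(j + 1)*(j + 3)^2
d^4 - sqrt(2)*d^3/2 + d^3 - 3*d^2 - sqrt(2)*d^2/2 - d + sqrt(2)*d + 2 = (d - 1)*(d + 2)*(d - sqrt(2))*(d + sqrt(2)/2)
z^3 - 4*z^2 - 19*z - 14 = (z - 7)*(z + 1)*(z + 2)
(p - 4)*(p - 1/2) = p^2 - 9*p/2 + 2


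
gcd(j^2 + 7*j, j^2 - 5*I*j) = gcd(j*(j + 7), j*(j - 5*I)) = j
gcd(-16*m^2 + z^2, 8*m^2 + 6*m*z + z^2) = 4*m + z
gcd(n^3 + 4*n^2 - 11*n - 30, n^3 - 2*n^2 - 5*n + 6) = n^2 - n - 6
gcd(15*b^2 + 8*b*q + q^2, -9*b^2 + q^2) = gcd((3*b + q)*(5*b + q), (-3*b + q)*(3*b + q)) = 3*b + q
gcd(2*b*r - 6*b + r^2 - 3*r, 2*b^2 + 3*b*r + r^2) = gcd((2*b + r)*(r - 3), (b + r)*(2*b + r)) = 2*b + r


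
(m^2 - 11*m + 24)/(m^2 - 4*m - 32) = (m - 3)/(m + 4)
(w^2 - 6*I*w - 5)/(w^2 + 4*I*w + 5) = (w - 5*I)/(w + 5*I)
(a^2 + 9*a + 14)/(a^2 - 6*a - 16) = (a + 7)/(a - 8)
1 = 1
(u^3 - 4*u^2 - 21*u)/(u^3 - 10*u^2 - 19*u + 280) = u*(u + 3)/(u^2 - 3*u - 40)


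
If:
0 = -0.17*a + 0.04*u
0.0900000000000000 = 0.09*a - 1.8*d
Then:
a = 0.235294117647059*u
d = 0.0117647058823529*u - 0.05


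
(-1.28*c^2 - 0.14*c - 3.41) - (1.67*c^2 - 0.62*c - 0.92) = -2.95*c^2 + 0.48*c - 2.49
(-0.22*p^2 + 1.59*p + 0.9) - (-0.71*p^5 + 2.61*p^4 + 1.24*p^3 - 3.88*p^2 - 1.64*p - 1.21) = 0.71*p^5 - 2.61*p^4 - 1.24*p^3 + 3.66*p^2 + 3.23*p + 2.11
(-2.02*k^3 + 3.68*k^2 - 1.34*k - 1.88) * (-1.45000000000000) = 2.929*k^3 - 5.336*k^2 + 1.943*k + 2.726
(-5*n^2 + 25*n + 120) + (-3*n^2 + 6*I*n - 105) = -8*n^2 + 25*n + 6*I*n + 15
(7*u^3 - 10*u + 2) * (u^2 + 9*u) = 7*u^5 + 63*u^4 - 10*u^3 - 88*u^2 + 18*u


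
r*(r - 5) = r^2 - 5*r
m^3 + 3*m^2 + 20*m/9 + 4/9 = (m + 1/3)*(m + 2/3)*(m + 2)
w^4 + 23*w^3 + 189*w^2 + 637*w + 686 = (w + 2)*(w + 7)^3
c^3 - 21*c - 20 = (c - 5)*(c + 1)*(c + 4)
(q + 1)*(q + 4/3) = q^2 + 7*q/3 + 4/3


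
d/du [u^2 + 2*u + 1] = 2*u + 2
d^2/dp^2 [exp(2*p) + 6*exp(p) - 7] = (4*exp(p) + 6)*exp(p)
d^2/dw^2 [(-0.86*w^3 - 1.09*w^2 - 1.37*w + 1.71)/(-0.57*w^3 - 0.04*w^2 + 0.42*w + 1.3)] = (-1.77635683940025e-15*w^7 + 0.669066*w^6 + 3.905982*w^5 + 2.733264*w^4 + 11.773664*w^3 + 17.779308*w^2 + 1.717548*w + 1.407032)/(0.185193*w^9 + 0.038988*w^8 - 0.406638*w^7 - 1.324502*w^6 + 0.121788*w^5 + 1.882248*w^4 + 2.946852*w^3 - 0.48516*w^2 - 2.1294*w - 2.197)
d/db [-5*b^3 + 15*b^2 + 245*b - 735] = -15*b^2 + 30*b + 245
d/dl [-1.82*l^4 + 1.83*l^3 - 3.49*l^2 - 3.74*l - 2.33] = -7.28*l^3 + 5.49*l^2 - 6.98*l - 3.74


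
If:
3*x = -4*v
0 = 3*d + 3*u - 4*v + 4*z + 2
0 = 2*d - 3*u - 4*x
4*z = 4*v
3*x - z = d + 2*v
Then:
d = -42/89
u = -52/267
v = 6/89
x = -8/89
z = 6/89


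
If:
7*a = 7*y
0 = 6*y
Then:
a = 0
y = 0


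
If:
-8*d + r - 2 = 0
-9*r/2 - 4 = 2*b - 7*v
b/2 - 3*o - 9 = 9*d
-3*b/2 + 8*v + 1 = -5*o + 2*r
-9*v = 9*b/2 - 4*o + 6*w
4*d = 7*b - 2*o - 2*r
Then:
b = 83/316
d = 127/474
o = -7129/1896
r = 982/237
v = 523/158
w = -87241/11376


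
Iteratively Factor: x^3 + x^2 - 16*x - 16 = (x + 1)*(x^2 - 16) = (x - 4)*(x + 1)*(x + 4)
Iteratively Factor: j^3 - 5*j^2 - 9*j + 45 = (j - 3)*(j^2 - 2*j - 15) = (j - 5)*(j - 3)*(j + 3)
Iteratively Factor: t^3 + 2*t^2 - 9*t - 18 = (t + 3)*(t^2 - t - 6) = (t - 3)*(t + 3)*(t + 2)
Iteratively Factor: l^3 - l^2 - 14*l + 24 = (l - 2)*(l^2 + l - 12) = (l - 2)*(l + 4)*(l - 3)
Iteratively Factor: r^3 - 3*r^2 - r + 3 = (r + 1)*(r^2 - 4*r + 3) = (r - 3)*(r + 1)*(r - 1)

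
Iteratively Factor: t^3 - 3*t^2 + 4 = (t + 1)*(t^2 - 4*t + 4) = (t - 2)*(t + 1)*(t - 2)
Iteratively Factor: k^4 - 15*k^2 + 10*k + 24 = (k + 4)*(k^3 - 4*k^2 + k + 6) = (k - 2)*(k + 4)*(k^2 - 2*k - 3) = (k - 3)*(k - 2)*(k + 4)*(k + 1)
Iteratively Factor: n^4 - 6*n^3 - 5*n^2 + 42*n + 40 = (n - 5)*(n^3 - n^2 - 10*n - 8) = (n - 5)*(n + 1)*(n^2 - 2*n - 8) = (n - 5)*(n - 4)*(n + 1)*(n + 2)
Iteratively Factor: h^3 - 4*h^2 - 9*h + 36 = (h - 3)*(h^2 - h - 12) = (h - 3)*(h + 3)*(h - 4)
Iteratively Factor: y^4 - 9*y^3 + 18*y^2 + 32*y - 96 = (y - 4)*(y^3 - 5*y^2 - 2*y + 24) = (y - 4)^2*(y^2 - y - 6) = (y - 4)^2*(y + 2)*(y - 3)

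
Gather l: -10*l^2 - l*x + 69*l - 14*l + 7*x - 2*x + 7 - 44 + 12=-10*l^2 + l*(55 - x) + 5*x - 25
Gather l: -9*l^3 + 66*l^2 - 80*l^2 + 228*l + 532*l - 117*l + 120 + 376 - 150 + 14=-9*l^3 - 14*l^2 + 643*l + 360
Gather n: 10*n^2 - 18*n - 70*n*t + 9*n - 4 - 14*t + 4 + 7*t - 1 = 10*n^2 + n*(-70*t - 9) - 7*t - 1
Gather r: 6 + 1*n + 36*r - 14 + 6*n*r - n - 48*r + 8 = r*(6*n - 12)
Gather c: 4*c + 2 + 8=4*c + 10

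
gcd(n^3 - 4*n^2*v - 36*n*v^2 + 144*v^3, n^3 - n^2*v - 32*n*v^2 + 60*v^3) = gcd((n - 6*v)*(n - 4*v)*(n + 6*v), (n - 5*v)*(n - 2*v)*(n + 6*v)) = n + 6*v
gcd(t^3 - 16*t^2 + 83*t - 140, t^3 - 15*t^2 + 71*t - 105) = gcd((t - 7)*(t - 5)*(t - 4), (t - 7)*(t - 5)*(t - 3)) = t^2 - 12*t + 35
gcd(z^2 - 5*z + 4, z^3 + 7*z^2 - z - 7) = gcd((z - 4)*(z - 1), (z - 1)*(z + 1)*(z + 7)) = z - 1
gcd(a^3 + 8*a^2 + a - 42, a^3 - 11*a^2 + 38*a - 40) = a - 2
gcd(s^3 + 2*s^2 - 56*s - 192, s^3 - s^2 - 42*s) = s + 6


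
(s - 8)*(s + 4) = s^2 - 4*s - 32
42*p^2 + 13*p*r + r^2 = (6*p + r)*(7*p + r)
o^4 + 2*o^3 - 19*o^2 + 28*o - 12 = (o - 2)*(o - 1)^2*(o + 6)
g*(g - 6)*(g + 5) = g^3 - g^2 - 30*g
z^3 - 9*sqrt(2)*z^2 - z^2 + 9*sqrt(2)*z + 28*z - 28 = (z - 1)*(z - 7*sqrt(2))*(z - 2*sqrt(2))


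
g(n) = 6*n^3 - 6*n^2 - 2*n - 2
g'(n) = 18*n^2 - 12*n - 2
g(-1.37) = -25.95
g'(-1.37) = 48.22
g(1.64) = 5.05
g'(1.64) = 26.73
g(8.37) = 3079.18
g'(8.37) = 1158.58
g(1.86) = 12.13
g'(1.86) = 37.95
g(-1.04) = -13.16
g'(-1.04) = 29.95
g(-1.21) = -18.99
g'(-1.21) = 38.87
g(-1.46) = -30.54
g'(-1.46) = 53.89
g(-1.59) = -38.11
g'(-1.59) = 62.59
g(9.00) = 3868.00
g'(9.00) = 1348.00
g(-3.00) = -212.00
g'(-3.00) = 196.00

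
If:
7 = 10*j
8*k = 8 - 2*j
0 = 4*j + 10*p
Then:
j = 7/10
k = 33/40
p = -7/25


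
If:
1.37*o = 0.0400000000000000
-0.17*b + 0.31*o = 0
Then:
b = 0.05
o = 0.03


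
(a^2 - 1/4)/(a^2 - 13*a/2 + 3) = (a + 1/2)/(a - 6)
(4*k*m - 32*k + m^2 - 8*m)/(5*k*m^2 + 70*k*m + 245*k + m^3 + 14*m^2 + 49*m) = (4*k*m - 32*k + m^2 - 8*m)/(5*k*m^2 + 70*k*m + 245*k + m^3 + 14*m^2 + 49*m)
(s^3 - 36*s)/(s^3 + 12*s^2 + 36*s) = (s - 6)/(s + 6)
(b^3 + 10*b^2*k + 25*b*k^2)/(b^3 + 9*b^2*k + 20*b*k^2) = (b + 5*k)/(b + 4*k)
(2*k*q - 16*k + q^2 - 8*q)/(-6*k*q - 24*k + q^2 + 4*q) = (-2*k*q + 16*k - q^2 + 8*q)/(6*k*q + 24*k - q^2 - 4*q)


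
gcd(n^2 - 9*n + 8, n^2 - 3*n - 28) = 1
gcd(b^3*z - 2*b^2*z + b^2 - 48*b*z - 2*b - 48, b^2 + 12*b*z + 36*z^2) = 1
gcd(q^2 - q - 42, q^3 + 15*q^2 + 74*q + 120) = q + 6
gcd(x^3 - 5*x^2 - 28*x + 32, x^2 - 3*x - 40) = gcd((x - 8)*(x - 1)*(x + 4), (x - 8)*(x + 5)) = x - 8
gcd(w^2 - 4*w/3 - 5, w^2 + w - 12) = w - 3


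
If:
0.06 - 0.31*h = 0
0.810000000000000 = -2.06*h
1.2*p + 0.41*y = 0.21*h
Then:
No Solution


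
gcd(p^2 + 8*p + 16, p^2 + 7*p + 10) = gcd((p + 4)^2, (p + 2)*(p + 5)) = 1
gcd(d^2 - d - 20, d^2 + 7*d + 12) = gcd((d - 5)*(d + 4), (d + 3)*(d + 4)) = d + 4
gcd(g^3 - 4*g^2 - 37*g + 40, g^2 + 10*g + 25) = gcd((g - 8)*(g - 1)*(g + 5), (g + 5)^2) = g + 5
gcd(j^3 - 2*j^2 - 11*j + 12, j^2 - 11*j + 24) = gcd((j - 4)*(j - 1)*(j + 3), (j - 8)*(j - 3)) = 1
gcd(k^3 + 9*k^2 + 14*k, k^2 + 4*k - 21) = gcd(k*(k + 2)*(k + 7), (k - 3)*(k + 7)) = k + 7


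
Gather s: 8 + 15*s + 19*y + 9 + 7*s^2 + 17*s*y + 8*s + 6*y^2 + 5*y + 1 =7*s^2 + s*(17*y + 23) + 6*y^2 + 24*y + 18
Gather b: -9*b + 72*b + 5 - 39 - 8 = 63*b - 42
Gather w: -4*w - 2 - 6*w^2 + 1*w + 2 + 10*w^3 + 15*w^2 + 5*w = 10*w^3 + 9*w^2 + 2*w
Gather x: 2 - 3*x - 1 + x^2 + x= x^2 - 2*x + 1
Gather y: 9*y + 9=9*y + 9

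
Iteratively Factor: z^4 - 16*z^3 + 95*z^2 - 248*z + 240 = (z - 4)*(z^3 - 12*z^2 + 47*z - 60) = (z - 4)*(z - 3)*(z^2 - 9*z + 20) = (z - 4)^2*(z - 3)*(z - 5)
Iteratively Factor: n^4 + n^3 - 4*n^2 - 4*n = (n + 1)*(n^3 - 4*n) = (n + 1)*(n + 2)*(n^2 - 2*n) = (n - 2)*(n + 1)*(n + 2)*(n)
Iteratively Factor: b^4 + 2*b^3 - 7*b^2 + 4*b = (b)*(b^3 + 2*b^2 - 7*b + 4) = b*(b - 1)*(b^2 + 3*b - 4) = b*(b - 1)*(b + 4)*(b - 1)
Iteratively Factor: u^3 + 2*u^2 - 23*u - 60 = (u - 5)*(u^2 + 7*u + 12) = (u - 5)*(u + 4)*(u + 3)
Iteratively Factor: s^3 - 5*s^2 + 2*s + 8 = (s + 1)*(s^2 - 6*s + 8) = (s - 2)*(s + 1)*(s - 4)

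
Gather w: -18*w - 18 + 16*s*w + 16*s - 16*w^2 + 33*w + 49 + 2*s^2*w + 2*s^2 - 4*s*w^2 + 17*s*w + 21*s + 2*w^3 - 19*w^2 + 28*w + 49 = 2*s^2 + 37*s + 2*w^3 + w^2*(-4*s - 35) + w*(2*s^2 + 33*s + 43) + 80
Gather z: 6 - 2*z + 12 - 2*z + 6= 24 - 4*z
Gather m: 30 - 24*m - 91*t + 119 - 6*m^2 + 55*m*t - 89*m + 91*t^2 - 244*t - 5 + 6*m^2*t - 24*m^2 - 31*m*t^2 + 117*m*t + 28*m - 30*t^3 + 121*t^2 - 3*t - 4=m^2*(6*t - 30) + m*(-31*t^2 + 172*t - 85) - 30*t^3 + 212*t^2 - 338*t + 140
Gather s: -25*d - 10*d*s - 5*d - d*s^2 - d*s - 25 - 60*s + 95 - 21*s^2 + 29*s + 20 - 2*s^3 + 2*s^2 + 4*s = -30*d - 2*s^3 + s^2*(-d - 19) + s*(-11*d - 27) + 90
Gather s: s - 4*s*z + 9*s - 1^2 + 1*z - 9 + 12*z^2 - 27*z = s*(10 - 4*z) + 12*z^2 - 26*z - 10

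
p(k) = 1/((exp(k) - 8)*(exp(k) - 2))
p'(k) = -exp(k)/((exp(k) - 8)*(exp(k) - 2)^2) - exp(k)/((exp(k) - 8)^2*(exp(k) - 2)) = 2*(5 - exp(k))*exp(k)/(exp(4*k) - 20*exp(3*k) + 132*exp(2*k) - 320*exp(k) + 256)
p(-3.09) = 0.06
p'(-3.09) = 0.00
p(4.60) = 0.00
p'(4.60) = -0.00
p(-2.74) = 0.07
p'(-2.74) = 0.00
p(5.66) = 0.00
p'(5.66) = -0.00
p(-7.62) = 0.06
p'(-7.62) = 0.00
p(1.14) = -0.18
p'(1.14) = 0.39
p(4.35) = 0.00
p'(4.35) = -0.00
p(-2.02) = 0.07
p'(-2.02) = 0.01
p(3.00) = 0.00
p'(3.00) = -0.01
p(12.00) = 0.00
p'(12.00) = 0.00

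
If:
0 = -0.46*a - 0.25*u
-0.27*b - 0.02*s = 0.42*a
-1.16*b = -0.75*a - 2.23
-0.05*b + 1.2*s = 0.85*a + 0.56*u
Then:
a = -0.88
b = 1.35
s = 0.19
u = 1.62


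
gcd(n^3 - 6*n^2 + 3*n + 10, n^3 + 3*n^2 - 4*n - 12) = n - 2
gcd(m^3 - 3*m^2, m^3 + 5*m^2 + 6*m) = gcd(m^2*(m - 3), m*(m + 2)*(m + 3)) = m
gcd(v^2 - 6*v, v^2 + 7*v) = v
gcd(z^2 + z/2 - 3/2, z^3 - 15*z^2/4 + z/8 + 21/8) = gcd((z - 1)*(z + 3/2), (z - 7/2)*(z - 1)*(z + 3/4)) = z - 1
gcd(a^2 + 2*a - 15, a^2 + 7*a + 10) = a + 5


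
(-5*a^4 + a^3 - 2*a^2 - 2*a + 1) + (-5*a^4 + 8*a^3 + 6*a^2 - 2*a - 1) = -10*a^4 + 9*a^3 + 4*a^2 - 4*a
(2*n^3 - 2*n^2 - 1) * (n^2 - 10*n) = 2*n^5 - 22*n^4 + 20*n^3 - n^2 + 10*n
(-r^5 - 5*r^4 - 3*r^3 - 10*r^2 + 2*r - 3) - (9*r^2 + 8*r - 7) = -r^5 - 5*r^4 - 3*r^3 - 19*r^2 - 6*r + 4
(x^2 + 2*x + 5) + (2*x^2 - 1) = 3*x^2 + 2*x + 4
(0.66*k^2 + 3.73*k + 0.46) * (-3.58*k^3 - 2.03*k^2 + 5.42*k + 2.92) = -2.3628*k^5 - 14.6932*k^4 - 5.6415*k^3 + 21.21*k^2 + 13.3848*k + 1.3432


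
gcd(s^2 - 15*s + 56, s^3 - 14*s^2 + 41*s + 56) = s^2 - 15*s + 56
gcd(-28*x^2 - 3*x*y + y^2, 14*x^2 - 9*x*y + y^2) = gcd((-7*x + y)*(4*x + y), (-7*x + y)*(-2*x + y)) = 7*x - y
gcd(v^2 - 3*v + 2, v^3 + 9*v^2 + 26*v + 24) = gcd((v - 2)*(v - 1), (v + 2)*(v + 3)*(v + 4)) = 1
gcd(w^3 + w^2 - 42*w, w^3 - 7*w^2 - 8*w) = w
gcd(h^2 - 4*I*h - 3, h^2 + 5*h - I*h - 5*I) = h - I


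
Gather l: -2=-2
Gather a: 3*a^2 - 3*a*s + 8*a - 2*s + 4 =3*a^2 + a*(8 - 3*s) - 2*s + 4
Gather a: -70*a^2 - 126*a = -70*a^2 - 126*a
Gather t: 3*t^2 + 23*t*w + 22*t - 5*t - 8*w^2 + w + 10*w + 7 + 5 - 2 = 3*t^2 + t*(23*w + 17) - 8*w^2 + 11*w + 10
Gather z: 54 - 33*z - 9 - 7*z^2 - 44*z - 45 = -7*z^2 - 77*z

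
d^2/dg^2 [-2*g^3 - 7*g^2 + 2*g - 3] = -12*g - 14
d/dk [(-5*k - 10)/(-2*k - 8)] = 5/(k^2 + 8*k + 16)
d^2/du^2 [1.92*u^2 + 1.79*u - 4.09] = 3.84000000000000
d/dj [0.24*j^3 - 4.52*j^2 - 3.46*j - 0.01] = 0.72*j^2 - 9.04*j - 3.46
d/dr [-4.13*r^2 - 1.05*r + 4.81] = -8.26*r - 1.05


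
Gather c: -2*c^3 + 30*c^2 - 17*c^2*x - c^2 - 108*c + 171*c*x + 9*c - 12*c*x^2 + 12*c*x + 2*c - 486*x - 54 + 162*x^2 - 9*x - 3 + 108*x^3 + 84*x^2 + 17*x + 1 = -2*c^3 + c^2*(29 - 17*x) + c*(-12*x^2 + 183*x - 97) + 108*x^3 + 246*x^2 - 478*x - 56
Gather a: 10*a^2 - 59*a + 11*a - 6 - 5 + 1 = 10*a^2 - 48*a - 10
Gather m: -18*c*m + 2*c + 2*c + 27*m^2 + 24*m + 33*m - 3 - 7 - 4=4*c + 27*m^2 + m*(57 - 18*c) - 14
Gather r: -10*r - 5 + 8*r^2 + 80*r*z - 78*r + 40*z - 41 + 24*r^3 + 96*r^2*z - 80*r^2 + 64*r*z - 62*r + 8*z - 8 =24*r^3 + r^2*(96*z - 72) + r*(144*z - 150) + 48*z - 54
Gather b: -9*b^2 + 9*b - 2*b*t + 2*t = -9*b^2 + b*(9 - 2*t) + 2*t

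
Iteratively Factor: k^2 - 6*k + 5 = (k - 1)*(k - 5)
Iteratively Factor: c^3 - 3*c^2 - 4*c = (c + 1)*(c^2 - 4*c) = (c - 4)*(c + 1)*(c)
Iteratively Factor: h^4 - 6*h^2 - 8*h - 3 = (h + 1)*(h^3 - h^2 - 5*h - 3) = (h + 1)^2*(h^2 - 2*h - 3) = (h + 1)^3*(h - 3)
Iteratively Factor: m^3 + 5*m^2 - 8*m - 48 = (m - 3)*(m^2 + 8*m + 16) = (m - 3)*(m + 4)*(m + 4)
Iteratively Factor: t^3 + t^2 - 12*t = (t + 4)*(t^2 - 3*t) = t*(t + 4)*(t - 3)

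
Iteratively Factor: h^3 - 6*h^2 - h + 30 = (h - 5)*(h^2 - h - 6) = (h - 5)*(h + 2)*(h - 3)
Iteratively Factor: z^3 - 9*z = (z - 3)*(z^2 + 3*z) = z*(z - 3)*(z + 3)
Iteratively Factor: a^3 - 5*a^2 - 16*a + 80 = (a + 4)*(a^2 - 9*a + 20) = (a - 5)*(a + 4)*(a - 4)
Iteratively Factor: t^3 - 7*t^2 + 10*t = (t - 5)*(t^2 - 2*t) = t*(t - 5)*(t - 2)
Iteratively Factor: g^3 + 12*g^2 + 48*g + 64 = (g + 4)*(g^2 + 8*g + 16) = (g + 4)^2*(g + 4)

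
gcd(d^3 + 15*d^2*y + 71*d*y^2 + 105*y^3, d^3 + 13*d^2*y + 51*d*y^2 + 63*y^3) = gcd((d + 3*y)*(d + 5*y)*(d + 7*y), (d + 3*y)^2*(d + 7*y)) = d^2 + 10*d*y + 21*y^2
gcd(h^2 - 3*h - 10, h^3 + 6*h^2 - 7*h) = 1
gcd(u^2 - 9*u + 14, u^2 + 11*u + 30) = 1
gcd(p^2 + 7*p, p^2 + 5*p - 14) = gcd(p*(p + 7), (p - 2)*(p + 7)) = p + 7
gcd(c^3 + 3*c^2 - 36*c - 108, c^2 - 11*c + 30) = c - 6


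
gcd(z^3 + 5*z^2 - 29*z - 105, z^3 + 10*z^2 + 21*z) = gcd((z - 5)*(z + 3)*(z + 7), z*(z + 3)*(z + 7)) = z^2 + 10*z + 21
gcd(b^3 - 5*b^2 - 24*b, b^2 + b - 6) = b + 3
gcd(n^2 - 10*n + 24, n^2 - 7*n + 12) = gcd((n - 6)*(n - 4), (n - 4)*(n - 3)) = n - 4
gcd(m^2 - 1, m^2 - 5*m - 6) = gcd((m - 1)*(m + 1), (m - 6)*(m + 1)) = m + 1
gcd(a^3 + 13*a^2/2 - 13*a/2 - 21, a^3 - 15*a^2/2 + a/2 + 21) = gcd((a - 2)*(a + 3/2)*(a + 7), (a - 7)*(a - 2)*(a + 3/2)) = a^2 - a/2 - 3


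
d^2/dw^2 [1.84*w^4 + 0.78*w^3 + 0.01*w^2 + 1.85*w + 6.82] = 22.08*w^2 + 4.68*w + 0.02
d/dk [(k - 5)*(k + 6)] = 2*k + 1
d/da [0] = 0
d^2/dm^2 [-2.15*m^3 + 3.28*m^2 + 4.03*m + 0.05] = 6.56 - 12.9*m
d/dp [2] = 0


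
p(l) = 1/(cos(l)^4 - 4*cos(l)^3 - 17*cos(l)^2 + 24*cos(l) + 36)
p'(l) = (4*sin(l)*cos(l)^3 - 12*sin(l)*cos(l)^2 - 34*sin(l)*cos(l) + 24*sin(l))/(cos(l)^4 - 4*cos(l)^3 - 17*cos(l)^2 + 24*cos(l) + 36)^2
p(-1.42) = 0.03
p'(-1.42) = -0.01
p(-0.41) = 0.02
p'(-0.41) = 0.00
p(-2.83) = 0.49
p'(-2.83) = -3.15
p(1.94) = 0.04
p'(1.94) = 0.05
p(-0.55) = 0.02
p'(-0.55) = 0.00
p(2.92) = 0.97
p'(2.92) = 8.75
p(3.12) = 102.14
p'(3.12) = 9460.03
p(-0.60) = 0.02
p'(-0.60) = 0.00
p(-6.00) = 0.02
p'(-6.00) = 0.00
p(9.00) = 0.27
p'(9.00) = 1.24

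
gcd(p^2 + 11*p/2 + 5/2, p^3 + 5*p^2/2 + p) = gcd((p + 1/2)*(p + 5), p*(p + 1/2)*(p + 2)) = p + 1/2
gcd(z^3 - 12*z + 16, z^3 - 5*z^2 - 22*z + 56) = z^2 + 2*z - 8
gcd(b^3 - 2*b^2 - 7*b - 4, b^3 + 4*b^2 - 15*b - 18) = b + 1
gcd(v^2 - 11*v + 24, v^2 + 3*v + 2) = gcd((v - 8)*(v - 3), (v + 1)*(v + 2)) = 1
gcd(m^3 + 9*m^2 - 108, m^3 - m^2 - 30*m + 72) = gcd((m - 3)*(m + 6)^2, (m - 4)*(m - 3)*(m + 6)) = m^2 + 3*m - 18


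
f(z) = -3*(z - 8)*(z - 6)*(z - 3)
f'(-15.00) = -3825.00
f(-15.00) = 26082.00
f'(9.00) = -81.00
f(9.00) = -54.00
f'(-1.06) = -388.23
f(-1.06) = 779.08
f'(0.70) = -203.01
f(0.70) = 266.96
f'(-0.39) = -311.15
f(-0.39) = 545.24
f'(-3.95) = -813.32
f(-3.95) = 2479.12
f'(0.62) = -210.22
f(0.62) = 283.49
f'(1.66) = -125.48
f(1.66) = 110.61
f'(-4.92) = -989.70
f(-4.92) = 3352.21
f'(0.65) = -207.50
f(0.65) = 277.22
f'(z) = -3*(z - 8)*(z - 6) - 3*(z - 8)*(z - 3) - 3*(z - 6)*(z - 3) = -9*z^2 + 102*z - 270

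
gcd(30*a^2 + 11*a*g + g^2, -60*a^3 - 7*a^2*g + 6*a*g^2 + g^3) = 5*a + g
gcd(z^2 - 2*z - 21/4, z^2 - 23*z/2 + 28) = z - 7/2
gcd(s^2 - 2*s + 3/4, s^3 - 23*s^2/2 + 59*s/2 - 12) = s - 1/2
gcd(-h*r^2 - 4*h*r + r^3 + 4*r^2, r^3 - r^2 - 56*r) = r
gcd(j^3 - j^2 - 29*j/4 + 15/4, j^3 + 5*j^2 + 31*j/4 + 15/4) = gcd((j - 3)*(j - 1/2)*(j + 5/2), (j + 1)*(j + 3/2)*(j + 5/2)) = j + 5/2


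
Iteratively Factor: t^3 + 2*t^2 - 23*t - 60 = (t - 5)*(t^2 + 7*t + 12) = (t - 5)*(t + 4)*(t + 3)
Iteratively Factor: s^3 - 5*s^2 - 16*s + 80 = (s + 4)*(s^2 - 9*s + 20) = (s - 5)*(s + 4)*(s - 4)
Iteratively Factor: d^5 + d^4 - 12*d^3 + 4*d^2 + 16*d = (d)*(d^4 + d^3 - 12*d^2 + 4*d + 16) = d*(d - 2)*(d^3 + 3*d^2 - 6*d - 8) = d*(d - 2)^2*(d^2 + 5*d + 4) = d*(d - 2)^2*(d + 4)*(d + 1)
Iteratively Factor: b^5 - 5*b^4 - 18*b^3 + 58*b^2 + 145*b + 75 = (b + 1)*(b^4 - 6*b^3 - 12*b^2 + 70*b + 75) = (b - 5)*(b + 1)*(b^3 - b^2 - 17*b - 15) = (b - 5)^2*(b + 1)*(b^2 + 4*b + 3) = (b - 5)^2*(b + 1)^2*(b + 3)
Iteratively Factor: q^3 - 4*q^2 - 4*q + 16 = (q + 2)*(q^2 - 6*q + 8) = (q - 2)*(q + 2)*(q - 4)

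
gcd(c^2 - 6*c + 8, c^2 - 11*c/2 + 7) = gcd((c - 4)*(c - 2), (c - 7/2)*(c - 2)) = c - 2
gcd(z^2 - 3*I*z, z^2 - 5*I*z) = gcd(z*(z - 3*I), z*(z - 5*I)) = z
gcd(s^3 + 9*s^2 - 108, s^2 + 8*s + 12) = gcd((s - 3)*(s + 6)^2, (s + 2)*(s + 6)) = s + 6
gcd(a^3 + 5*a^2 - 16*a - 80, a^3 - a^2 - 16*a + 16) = a^2 - 16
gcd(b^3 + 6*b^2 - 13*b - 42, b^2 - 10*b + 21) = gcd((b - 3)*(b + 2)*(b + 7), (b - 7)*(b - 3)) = b - 3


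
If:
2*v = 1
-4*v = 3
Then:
No Solution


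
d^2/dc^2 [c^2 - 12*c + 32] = 2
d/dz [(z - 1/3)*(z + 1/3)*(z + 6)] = 3*z^2 + 12*z - 1/9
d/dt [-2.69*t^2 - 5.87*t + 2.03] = -5.38*t - 5.87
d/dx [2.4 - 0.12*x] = -0.120000000000000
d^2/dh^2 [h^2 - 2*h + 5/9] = 2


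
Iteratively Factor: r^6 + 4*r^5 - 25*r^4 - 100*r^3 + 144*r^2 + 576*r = (r + 4)*(r^5 - 25*r^3 + 144*r) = r*(r + 4)*(r^4 - 25*r^2 + 144) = r*(r + 4)^2*(r^3 - 4*r^2 - 9*r + 36) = r*(r - 4)*(r + 4)^2*(r^2 - 9) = r*(r - 4)*(r + 3)*(r + 4)^2*(r - 3)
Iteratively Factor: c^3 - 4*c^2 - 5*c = (c)*(c^2 - 4*c - 5) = c*(c + 1)*(c - 5)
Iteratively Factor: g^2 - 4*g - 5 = (g + 1)*(g - 5)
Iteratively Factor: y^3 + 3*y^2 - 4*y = (y - 1)*(y^2 + 4*y) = y*(y - 1)*(y + 4)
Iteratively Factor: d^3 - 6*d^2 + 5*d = (d - 5)*(d^2 - d) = (d - 5)*(d - 1)*(d)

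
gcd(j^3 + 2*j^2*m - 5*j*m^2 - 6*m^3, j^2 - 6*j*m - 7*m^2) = j + m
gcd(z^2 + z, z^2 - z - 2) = z + 1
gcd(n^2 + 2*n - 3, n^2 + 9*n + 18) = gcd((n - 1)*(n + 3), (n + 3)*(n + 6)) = n + 3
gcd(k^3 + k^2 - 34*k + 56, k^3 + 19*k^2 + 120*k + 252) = k + 7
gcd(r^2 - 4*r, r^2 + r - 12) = 1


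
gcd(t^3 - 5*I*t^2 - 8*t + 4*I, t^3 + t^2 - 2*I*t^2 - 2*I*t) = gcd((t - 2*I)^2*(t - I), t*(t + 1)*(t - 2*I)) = t - 2*I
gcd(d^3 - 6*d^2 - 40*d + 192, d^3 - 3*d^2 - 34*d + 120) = d^2 + 2*d - 24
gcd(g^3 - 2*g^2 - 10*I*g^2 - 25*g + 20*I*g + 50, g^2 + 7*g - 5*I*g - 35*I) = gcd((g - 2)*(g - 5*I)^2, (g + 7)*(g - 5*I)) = g - 5*I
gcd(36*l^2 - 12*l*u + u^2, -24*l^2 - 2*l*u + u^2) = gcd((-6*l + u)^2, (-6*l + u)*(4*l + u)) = -6*l + u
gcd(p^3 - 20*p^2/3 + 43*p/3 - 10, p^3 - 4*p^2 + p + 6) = p^2 - 5*p + 6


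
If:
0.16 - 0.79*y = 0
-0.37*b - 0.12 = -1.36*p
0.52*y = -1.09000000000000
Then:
No Solution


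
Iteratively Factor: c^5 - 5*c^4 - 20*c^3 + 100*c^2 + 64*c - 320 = (c - 2)*(c^4 - 3*c^3 - 26*c^2 + 48*c + 160) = (c - 5)*(c - 2)*(c^3 + 2*c^2 - 16*c - 32) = (c - 5)*(c - 2)*(c + 2)*(c^2 - 16) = (c - 5)*(c - 2)*(c + 2)*(c + 4)*(c - 4)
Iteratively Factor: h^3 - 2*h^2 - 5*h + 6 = (h - 3)*(h^2 + h - 2) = (h - 3)*(h + 2)*(h - 1)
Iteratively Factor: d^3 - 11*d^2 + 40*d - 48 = (d - 4)*(d^2 - 7*d + 12) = (d - 4)^2*(d - 3)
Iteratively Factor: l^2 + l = (l + 1)*(l)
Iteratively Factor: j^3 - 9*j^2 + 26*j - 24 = (j - 2)*(j^2 - 7*j + 12) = (j - 4)*(j - 2)*(j - 3)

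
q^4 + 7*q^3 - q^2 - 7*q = q*(q - 1)*(q + 1)*(q + 7)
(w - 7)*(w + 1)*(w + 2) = w^3 - 4*w^2 - 19*w - 14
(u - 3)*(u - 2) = u^2 - 5*u + 6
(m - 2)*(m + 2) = m^2 - 4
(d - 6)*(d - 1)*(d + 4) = d^3 - 3*d^2 - 22*d + 24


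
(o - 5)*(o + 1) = o^2 - 4*o - 5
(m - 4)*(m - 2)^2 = m^3 - 8*m^2 + 20*m - 16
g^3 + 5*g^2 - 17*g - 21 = (g - 3)*(g + 1)*(g + 7)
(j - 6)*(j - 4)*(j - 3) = j^3 - 13*j^2 + 54*j - 72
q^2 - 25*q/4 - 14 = (q - 8)*(q + 7/4)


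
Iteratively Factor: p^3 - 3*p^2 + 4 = (p - 2)*(p^2 - p - 2) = (p - 2)^2*(p + 1)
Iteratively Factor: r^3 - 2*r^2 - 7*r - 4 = (r + 1)*(r^2 - 3*r - 4) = (r + 1)^2*(r - 4)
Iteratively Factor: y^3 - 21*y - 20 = (y - 5)*(y^2 + 5*y + 4) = (y - 5)*(y + 1)*(y + 4)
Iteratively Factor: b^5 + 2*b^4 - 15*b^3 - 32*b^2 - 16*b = (b)*(b^4 + 2*b^3 - 15*b^2 - 32*b - 16) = b*(b - 4)*(b^3 + 6*b^2 + 9*b + 4) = b*(b - 4)*(b + 4)*(b^2 + 2*b + 1) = b*(b - 4)*(b + 1)*(b + 4)*(b + 1)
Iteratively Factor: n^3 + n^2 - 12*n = (n)*(n^2 + n - 12) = n*(n - 3)*(n + 4)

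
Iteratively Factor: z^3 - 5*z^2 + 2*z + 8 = (z - 2)*(z^2 - 3*z - 4) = (z - 4)*(z - 2)*(z + 1)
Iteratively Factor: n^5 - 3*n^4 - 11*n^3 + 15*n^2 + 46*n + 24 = (n + 2)*(n^4 - 5*n^3 - n^2 + 17*n + 12) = (n - 4)*(n + 2)*(n^3 - n^2 - 5*n - 3) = (n - 4)*(n - 3)*(n + 2)*(n^2 + 2*n + 1) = (n - 4)*(n - 3)*(n + 1)*(n + 2)*(n + 1)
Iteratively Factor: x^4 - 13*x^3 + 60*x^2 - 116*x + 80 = (x - 2)*(x^3 - 11*x^2 + 38*x - 40) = (x - 5)*(x - 2)*(x^2 - 6*x + 8) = (x - 5)*(x - 2)^2*(x - 4)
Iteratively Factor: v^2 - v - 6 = (v - 3)*(v + 2)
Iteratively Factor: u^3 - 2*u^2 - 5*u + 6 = (u - 1)*(u^2 - u - 6) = (u - 1)*(u + 2)*(u - 3)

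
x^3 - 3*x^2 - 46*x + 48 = (x - 8)*(x - 1)*(x + 6)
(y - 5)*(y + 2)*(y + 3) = y^3 - 19*y - 30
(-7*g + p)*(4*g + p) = -28*g^2 - 3*g*p + p^2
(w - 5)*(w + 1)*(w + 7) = w^3 + 3*w^2 - 33*w - 35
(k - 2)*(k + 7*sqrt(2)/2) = k^2 - 2*k + 7*sqrt(2)*k/2 - 7*sqrt(2)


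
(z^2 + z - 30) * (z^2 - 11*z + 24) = z^4 - 10*z^3 - 17*z^2 + 354*z - 720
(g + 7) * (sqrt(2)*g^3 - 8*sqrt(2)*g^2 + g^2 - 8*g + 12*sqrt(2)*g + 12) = sqrt(2)*g^4 - sqrt(2)*g^3 + g^3 - 44*sqrt(2)*g^2 - g^2 - 44*g + 84*sqrt(2)*g + 84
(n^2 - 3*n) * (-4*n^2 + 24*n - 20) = -4*n^4 + 36*n^3 - 92*n^2 + 60*n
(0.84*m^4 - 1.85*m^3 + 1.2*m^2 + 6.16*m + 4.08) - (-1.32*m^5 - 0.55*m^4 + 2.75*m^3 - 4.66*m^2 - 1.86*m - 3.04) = 1.32*m^5 + 1.39*m^4 - 4.6*m^3 + 5.86*m^2 + 8.02*m + 7.12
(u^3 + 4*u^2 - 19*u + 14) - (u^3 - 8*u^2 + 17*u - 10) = 12*u^2 - 36*u + 24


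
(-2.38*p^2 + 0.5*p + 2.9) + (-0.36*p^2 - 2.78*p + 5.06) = -2.74*p^2 - 2.28*p + 7.96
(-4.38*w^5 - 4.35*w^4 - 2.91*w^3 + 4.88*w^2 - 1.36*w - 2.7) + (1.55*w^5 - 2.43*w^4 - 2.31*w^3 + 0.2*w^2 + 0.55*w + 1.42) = -2.83*w^5 - 6.78*w^4 - 5.22*w^3 + 5.08*w^2 - 0.81*w - 1.28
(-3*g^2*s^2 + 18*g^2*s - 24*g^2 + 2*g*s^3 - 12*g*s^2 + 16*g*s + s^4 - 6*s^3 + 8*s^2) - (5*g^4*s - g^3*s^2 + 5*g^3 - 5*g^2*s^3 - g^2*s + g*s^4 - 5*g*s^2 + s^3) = -5*g^4*s + g^3*s^2 - 5*g^3 + 5*g^2*s^3 - 3*g^2*s^2 + 19*g^2*s - 24*g^2 - g*s^4 + 2*g*s^3 - 7*g*s^2 + 16*g*s + s^4 - 7*s^3 + 8*s^2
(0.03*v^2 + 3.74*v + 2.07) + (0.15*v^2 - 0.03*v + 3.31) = 0.18*v^2 + 3.71*v + 5.38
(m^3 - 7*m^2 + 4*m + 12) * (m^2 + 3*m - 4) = m^5 - 4*m^4 - 21*m^3 + 52*m^2 + 20*m - 48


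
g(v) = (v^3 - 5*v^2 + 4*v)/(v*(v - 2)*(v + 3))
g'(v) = (3*v^2 - 10*v + 4)/(v*(v - 2)*(v + 3)) - (v^3 - 5*v^2 + 4*v)/(v*(v - 2)*(v + 3)^2) - (v^3 - 5*v^2 + 4*v)/(v*(v - 2)^2*(v + 3)) - (v^3 - 5*v^2 + 4*v)/(v^2*(v - 2)*(v + 3)) = 2*(3*v^2 - 10*v + 13)/(v^4 + 2*v^3 - 11*v^2 - 12*v + 36)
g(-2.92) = -68.92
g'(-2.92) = 875.02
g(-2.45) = -9.09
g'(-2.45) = 18.53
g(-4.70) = 4.35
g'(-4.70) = 1.95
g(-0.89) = -1.52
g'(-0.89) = 1.31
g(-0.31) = -0.91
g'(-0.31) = 0.85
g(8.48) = 0.45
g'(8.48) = 0.05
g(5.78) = 0.26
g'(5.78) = 0.10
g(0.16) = -0.55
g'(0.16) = 0.68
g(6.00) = 0.28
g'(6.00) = 0.09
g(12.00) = 0.59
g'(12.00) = 0.03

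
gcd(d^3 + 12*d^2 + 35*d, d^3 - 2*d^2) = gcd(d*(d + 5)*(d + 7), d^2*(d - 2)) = d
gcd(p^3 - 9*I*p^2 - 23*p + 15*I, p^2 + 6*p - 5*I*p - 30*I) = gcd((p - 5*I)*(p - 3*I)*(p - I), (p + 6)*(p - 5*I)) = p - 5*I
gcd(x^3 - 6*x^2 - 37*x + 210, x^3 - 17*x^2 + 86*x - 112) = x - 7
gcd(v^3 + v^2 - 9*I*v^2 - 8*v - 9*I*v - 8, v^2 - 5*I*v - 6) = 1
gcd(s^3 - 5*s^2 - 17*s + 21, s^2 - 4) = 1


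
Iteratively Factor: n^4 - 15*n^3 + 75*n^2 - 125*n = (n)*(n^3 - 15*n^2 + 75*n - 125) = n*(n - 5)*(n^2 - 10*n + 25) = n*(n - 5)^2*(n - 5)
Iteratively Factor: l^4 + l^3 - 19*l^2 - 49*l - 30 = (l - 5)*(l^3 + 6*l^2 + 11*l + 6) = (l - 5)*(l + 2)*(l^2 + 4*l + 3) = (l - 5)*(l + 2)*(l + 3)*(l + 1)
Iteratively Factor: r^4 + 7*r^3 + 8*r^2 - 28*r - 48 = (r - 2)*(r^3 + 9*r^2 + 26*r + 24) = (r - 2)*(r + 2)*(r^2 + 7*r + 12) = (r - 2)*(r + 2)*(r + 3)*(r + 4)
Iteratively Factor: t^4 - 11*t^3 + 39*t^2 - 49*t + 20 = (t - 1)*(t^3 - 10*t^2 + 29*t - 20) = (t - 1)^2*(t^2 - 9*t + 20) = (t - 5)*(t - 1)^2*(t - 4)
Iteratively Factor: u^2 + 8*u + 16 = (u + 4)*(u + 4)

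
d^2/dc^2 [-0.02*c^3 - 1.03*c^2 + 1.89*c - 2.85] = -0.12*c - 2.06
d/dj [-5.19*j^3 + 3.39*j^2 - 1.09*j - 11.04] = -15.57*j^2 + 6.78*j - 1.09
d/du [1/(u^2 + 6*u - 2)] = 2*(-u - 3)/(u^2 + 6*u - 2)^2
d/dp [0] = 0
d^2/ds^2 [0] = 0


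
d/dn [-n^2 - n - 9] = -2*n - 1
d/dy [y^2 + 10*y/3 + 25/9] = 2*y + 10/3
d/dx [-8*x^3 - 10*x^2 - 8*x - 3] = -24*x^2 - 20*x - 8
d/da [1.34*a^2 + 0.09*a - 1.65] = 2.68*a + 0.09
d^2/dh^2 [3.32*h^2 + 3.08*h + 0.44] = 6.64000000000000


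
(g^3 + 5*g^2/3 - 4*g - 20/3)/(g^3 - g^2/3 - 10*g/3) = (g + 2)/g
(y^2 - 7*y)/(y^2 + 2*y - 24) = y*(y - 7)/(y^2 + 2*y - 24)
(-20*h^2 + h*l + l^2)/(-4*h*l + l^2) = (5*h + l)/l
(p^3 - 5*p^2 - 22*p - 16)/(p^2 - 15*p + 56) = (p^2 + 3*p + 2)/(p - 7)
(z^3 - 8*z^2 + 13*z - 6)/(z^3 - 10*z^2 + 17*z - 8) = (z - 6)/(z - 8)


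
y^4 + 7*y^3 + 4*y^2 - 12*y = y*(y - 1)*(y + 2)*(y + 6)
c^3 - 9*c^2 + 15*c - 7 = (c - 7)*(c - 1)^2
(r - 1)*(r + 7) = r^2 + 6*r - 7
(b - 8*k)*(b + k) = b^2 - 7*b*k - 8*k^2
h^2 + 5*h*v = h*(h + 5*v)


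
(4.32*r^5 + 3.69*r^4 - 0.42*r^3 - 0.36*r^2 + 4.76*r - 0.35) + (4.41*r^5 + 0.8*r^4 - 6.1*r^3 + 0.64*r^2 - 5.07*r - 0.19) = 8.73*r^5 + 4.49*r^4 - 6.52*r^3 + 0.28*r^2 - 0.31*r - 0.54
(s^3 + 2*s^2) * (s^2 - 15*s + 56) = s^5 - 13*s^4 + 26*s^3 + 112*s^2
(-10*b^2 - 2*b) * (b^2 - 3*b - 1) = -10*b^4 + 28*b^3 + 16*b^2 + 2*b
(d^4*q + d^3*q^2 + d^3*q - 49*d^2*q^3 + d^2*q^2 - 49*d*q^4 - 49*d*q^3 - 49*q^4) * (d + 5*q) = d^5*q + 6*d^4*q^2 + d^4*q - 44*d^3*q^3 + 6*d^3*q^2 - 294*d^2*q^4 - 44*d^2*q^3 - 245*d*q^5 - 294*d*q^4 - 245*q^5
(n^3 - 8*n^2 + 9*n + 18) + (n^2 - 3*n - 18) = n^3 - 7*n^2 + 6*n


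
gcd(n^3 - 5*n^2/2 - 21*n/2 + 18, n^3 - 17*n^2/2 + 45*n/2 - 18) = n^2 - 11*n/2 + 6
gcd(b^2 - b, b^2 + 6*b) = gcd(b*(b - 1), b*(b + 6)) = b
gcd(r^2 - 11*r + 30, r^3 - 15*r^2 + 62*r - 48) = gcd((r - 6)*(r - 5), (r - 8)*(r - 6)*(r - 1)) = r - 6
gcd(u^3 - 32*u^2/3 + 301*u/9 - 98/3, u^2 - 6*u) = u - 6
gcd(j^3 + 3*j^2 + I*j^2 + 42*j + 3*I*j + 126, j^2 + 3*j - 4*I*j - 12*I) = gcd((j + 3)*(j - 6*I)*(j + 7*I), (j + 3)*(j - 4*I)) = j + 3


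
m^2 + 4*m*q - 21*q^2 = (m - 3*q)*(m + 7*q)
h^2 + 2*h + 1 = (h + 1)^2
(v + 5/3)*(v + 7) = v^2 + 26*v/3 + 35/3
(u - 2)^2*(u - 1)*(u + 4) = u^4 - u^3 - 12*u^2 + 28*u - 16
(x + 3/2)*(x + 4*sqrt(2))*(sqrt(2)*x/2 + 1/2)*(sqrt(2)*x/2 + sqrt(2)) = x^4/2 + 7*x^3/4 + 9*sqrt(2)*x^3/4 + 7*x^2/2 + 63*sqrt(2)*x^2/8 + 7*x + 27*sqrt(2)*x/4 + 6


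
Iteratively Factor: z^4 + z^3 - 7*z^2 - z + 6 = (z + 1)*(z^3 - 7*z + 6) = (z - 1)*(z + 1)*(z^2 + z - 6) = (z - 1)*(z + 1)*(z + 3)*(z - 2)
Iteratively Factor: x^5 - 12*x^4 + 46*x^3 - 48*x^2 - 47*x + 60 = (x - 1)*(x^4 - 11*x^3 + 35*x^2 - 13*x - 60) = (x - 1)*(x + 1)*(x^3 - 12*x^2 + 47*x - 60) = (x - 4)*(x - 1)*(x + 1)*(x^2 - 8*x + 15) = (x - 4)*(x - 3)*(x - 1)*(x + 1)*(x - 5)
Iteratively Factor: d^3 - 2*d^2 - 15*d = (d - 5)*(d^2 + 3*d) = (d - 5)*(d + 3)*(d)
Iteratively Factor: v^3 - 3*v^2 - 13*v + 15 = (v - 1)*(v^2 - 2*v - 15) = (v - 1)*(v + 3)*(v - 5)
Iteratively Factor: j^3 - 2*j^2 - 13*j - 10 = (j + 2)*(j^2 - 4*j - 5) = (j + 1)*(j + 2)*(j - 5)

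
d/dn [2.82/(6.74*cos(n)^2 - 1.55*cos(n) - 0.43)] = (38.0136*cos(n) - 4.371)*sin(n)/(-6.74*cos(n)^2 + 1.55*cos(n) + 0.43)^2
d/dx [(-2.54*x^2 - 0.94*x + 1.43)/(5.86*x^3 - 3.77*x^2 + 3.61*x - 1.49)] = (14.8844*x^4 + 11.0168*x^3 - 37.8526*x^2 + 18.3514*x - 3.7617)/(34.3396*x^6 - 44.1844*x^5 + 56.5221*x^4 - 44.6822*x^3 + 24.2667*x^2 - 10.7578*x + 2.2201)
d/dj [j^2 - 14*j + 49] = 2*j - 14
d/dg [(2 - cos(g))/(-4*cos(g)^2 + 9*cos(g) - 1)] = (-4*sin(g)^2 - 16*cos(g) + 21)*sin(g)/(4*cos(g)^2 - 9*cos(g) + 1)^2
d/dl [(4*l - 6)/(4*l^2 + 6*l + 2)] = (-4*l^2 + 12*l + 11)/(4*l^4 + 12*l^3 + 13*l^2 + 6*l + 1)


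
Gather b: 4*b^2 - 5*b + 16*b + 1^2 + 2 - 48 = 4*b^2 + 11*b - 45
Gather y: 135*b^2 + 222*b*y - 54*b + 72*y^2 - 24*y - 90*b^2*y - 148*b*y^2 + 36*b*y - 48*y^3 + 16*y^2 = 135*b^2 - 54*b - 48*y^3 + y^2*(88 - 148*b) + y*(-90*b^2 + 258*b - 24)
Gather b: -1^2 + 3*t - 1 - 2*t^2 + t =-2*t^2 + 4*t - 2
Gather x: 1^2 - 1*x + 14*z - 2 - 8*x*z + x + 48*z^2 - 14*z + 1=-8*x*z + 48*z^2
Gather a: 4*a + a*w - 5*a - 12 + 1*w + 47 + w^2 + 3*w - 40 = a*(w - 1) + w^2 + 4*w - 5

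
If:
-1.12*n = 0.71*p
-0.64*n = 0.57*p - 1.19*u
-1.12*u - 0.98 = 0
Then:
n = 4.02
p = -6.34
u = -0.88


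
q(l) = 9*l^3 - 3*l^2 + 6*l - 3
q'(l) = 27*l^2 - 6*l + 6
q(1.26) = 17.80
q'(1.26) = 41.31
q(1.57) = 33.85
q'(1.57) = 63.13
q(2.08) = 77.49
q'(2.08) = 110.33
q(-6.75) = -2948.11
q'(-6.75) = 1276.69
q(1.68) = 41.29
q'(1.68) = 72.12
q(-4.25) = -773.58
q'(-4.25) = 519.19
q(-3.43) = -422.06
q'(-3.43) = 344.23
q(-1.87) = -83.56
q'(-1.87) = 111.64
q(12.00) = 15189.00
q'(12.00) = 3822.00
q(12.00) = 15189.00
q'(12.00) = 3822.00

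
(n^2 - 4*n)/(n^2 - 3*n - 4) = n/(n + 1)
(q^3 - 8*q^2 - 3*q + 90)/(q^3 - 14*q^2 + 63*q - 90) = (q + 3)/(q - 3)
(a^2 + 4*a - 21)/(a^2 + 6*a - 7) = (a - 3)/(a - 1)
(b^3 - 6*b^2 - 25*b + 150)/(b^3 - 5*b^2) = (b^2 - b - 30)/b^2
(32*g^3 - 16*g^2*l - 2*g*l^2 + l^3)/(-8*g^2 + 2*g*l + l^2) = -4*g + l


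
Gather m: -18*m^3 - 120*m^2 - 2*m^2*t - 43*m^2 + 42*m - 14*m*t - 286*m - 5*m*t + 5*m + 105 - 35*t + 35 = -18*m^3 + m^2*(-2*t - 163) + m*(-19*t - 239) - 35*t + 140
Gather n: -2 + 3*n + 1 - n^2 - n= -n^2 + 2*n - 1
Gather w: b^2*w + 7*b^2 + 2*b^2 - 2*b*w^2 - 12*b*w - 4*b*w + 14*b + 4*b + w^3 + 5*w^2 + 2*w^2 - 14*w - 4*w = 9*b^2 + 18*b + w^3 + w^2*(7 - 2*b) + w*(b^2 - 16*b - 18)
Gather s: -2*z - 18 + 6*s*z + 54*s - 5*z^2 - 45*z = s*(6*z + 54) - 5*z^2 - 47*z - 18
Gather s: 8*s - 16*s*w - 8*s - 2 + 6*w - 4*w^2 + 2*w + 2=-16*s*w - 4*w^2 + 8*w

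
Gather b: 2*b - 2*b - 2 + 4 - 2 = 0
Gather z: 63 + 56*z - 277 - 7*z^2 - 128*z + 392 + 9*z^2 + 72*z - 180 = 2*z^2 - 2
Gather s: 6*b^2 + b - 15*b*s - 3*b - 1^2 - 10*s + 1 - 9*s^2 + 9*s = 6*b^2 - 2*b - 9*s^2 + s*(-15*b - 1)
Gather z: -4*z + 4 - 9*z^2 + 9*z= -9*z^2 + 5*z + 4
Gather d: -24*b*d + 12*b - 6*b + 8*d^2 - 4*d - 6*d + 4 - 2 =6*b + 8*d^2 + d*(-24*b - 10) + 2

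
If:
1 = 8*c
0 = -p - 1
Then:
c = 1/8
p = -1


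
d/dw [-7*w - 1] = -7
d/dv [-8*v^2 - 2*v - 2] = -16*v - 2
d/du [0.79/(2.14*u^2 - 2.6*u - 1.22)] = (2.054 - 3.3812*u)/(-2.14*u^2 + 2.6*u + 1.22)^2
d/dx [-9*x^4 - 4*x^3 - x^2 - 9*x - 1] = -36*x^3 - 12*x^2 - 2*x - 9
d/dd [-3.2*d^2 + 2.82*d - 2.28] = 2.82 - 6.4*d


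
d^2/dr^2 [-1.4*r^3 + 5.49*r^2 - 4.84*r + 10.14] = 10.98 - 8.4*r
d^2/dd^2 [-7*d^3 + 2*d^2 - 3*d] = 4 - 42*d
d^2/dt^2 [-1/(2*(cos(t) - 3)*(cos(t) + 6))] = (4*sin(t)^4 - 83*sin(t)^2 + 171*cos(t)/4 + 9*cos(3*t)/4 + 25)/(2*(cos(t) - 3)^3*(cos(t) + 6)^3)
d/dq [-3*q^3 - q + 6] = -9*q^2 - 1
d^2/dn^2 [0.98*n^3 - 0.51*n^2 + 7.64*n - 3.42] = 5.88*n - 1.02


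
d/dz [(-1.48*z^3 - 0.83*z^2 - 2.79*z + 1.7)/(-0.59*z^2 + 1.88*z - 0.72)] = (0.8732*z^4 - 5.5648*z^3 - 0.00970000000000026*z^2 + 3.2012*z - 1.1872)/(0.3481*z^4 - 2.2184*z^3 + 4.384*z^2 - 2.7072*z + 0.5184)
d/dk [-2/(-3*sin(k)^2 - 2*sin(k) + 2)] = -4*(3*sin(k) + 1)*cos(k)/(3*sin(k)^2 + 2*sin(k) - 2)^2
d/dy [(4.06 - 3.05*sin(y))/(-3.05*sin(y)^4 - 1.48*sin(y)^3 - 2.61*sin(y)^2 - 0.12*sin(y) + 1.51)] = (-27.9075*sin(y)^4 + 40.504*sin(y)^3 + 10.0659*sin(y)^2 + 21.1932*sin(y) - 4.1183)*cos(y)/(9.3025*sin(y)^8 + 9.028*sin(y)^7 + 18.1114*sin(y)^6 + 8.4576*sin(y)^5 - 2.0437*sin(y)^4 - 3.8432*sin(y)^3 - 7.8678*sin(y)^2 - 0.3624*sin(y) + 2.2801)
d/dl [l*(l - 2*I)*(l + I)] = 3*l^2 - 2*I*l + 2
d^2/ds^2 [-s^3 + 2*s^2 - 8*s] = 4 - 6*s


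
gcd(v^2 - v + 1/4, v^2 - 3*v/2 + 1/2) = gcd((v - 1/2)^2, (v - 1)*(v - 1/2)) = v - 1/2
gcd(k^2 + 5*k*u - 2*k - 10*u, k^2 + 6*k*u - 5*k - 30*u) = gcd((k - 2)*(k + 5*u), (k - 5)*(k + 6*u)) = 1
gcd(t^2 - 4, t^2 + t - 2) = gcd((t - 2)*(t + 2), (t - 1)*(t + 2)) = t + 2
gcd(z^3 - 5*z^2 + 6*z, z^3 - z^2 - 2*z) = z^2 - 2*z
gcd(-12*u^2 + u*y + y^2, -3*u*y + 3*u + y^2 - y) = -3*u + y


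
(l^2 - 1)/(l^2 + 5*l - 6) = (l + 1)/(l + 6)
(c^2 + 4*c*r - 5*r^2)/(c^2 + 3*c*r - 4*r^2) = (c + 5*r)/(c + 4*r)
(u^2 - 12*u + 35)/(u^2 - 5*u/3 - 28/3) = 3*(-u^2 + 12*u - 35)/(-3*u^2 + 5*u + 28)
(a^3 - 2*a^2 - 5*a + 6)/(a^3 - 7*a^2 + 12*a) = (a^2 + a - 2)/(a*(a - 4))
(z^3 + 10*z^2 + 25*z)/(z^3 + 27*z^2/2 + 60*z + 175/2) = 2*z/(2*z + 7)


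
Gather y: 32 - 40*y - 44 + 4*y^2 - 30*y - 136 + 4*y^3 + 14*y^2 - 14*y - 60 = 4*y^3 + 18*y^2 - 84*y - 208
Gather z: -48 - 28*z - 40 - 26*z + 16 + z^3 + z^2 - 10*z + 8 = z^3 + z^2 - 64*z - 64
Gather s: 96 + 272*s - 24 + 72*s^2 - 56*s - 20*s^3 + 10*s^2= -20*s^3 + 82*s^2 + 216*s + 72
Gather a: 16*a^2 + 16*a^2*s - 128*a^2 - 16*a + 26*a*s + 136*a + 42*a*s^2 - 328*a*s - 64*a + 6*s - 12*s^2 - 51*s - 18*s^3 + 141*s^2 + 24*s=a^2*(16*s - 112) + a*(42*s^2 - 302*s + 56) - 18*s^3 + 129*s^2 - 21*s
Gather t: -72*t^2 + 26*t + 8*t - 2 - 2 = -72*t^2 + 34*t - 4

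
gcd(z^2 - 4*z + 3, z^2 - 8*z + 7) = z - 1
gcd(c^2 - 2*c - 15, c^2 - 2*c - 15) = c^2 - 2*c - 15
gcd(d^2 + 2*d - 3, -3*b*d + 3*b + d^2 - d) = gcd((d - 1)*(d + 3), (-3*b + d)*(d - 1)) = d - 1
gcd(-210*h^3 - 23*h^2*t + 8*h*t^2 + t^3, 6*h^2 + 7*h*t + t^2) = 6*h + t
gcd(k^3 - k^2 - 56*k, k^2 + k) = k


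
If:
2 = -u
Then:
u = -2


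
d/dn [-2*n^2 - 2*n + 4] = -4*n - 2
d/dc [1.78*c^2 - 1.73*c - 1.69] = 3.56*c - 1.73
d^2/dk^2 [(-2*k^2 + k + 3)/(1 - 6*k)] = -224/(216*k^3 - 108*k^2 + 18*k - 1)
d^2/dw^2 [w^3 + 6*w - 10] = 6*w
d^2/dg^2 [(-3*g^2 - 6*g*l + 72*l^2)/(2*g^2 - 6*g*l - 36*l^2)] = 3*l*(-5*g^3 + 18*g^2*l - 324*g*l^2 + 432*l^3)/(g^6 - 9*g^5*l - 27*g^4*l^2 + 297*g^3*l^3 + 486*g^2*l^4 - 2916*g*l^5 - 5832*l^6)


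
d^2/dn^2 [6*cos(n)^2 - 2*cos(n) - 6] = 2*cos(n) - 12*cos(2*n)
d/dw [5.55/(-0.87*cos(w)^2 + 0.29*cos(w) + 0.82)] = (1.6095 - 9.657*cos(w))*sin(w)/(-0.87*cos(w)^2 + 0.29*cos(w) + 0.82)^2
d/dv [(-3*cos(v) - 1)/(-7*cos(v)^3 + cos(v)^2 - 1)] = (59*cos(v)/2 + 9*cos(2*v) + 21*cos(3*v)/2 + 6)*sin(v)/(7*cos(v)^3 - cos(v)^2 + 1)^2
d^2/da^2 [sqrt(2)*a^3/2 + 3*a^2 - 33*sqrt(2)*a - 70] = 3*sqrt(2)*a + 6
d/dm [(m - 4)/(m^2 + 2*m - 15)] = (m^2 + 2*m - 2*(m - 4)*(m + 1) - 15)/(m^2 + 2*m - 15)^2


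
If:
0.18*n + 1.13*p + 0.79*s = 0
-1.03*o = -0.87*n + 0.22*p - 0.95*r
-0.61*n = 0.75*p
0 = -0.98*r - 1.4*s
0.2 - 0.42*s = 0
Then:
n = 0.51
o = -0.11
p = -0.41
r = -0.68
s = 0.48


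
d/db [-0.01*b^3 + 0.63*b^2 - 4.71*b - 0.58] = -0.03*b^2 + 1.26*b - 4.71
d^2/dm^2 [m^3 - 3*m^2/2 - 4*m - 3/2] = 6*m - 3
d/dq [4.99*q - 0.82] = 4.99000000000000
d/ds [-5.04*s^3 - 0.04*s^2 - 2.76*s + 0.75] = -15.12*s^2 - 0.08*s - 2.76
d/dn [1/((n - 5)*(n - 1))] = 2*(3 - n)/(n^4 - 12*n^3 + 46*n^2 - 60*n + 25)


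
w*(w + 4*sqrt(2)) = w^2 + 4*sqrt(2)*w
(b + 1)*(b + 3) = b^2 + 4*b + 3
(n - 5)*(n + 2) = n^2 - 3*n - 10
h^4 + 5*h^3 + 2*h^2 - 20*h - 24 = (h - 2)*(h + 2)^2*(h + 3)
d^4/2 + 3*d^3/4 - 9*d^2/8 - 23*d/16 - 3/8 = (d/2 + 1/4)*(d - 3/2)*(d + 1/2)*(d + 2)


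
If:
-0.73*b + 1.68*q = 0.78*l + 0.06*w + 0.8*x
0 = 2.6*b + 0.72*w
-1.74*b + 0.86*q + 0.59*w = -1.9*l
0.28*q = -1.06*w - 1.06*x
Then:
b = 0.330723414484055*x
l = 0.340824444293126*x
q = 0.735484773403047*x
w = -1.19427899674797*x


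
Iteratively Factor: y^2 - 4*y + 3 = (y - 1)*(y - 3)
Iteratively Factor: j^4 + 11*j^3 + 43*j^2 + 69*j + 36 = (j + 3)*(j^3 + 8*j^2 + 19*j + 12) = (j + 3)*(j + 4)*(j^2 + 4*j + 3) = (j + 1)*(j + 3)*(j + 4)*(j + 3)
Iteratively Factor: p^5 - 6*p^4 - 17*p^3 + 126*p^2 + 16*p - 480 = (p + 4)*(p^4 - 10*p^3 + 23*p^2 + 34*p - 120) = (p - 4)*(p + 4)*(p^3 - 6*p^2 - p + 30) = (p - 5)*(p - 4)*(p + 4)*(p^2 - p - 6) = (p - 5)*(p - 4)*(p + 2)*(p + 4)*(p - 3)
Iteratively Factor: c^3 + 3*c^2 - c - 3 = (c + 1)*(c^2 + 2*c - 3) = (c + 1)*(c + 3)*(c - 1)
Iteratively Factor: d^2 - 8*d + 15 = (d - 5)*(d - 3)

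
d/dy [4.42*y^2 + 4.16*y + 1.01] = 8.84*y + 4.16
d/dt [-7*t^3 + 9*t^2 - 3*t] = -21*t^2 + 18*t - 3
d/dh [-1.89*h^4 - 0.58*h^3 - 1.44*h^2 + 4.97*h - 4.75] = -7.56*h^3 - 1.74*h^2 - 2.88*h + 4.97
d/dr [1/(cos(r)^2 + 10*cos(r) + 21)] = 2*(cos(r) + 5)*sin(r)/(cos(r)^2 + 10*cos(r) + 21)^2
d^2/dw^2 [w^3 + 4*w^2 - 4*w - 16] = 6*w + 8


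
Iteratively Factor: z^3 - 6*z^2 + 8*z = (z)*(z^2 - 6*z + 8) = z*(z - 4)*(z - 2)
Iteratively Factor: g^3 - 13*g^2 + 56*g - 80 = (g - 4)*(g^2 - 9*g + 20) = (g - 4)^2*(g - 5)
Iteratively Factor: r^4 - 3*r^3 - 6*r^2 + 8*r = (r - 1)*(r^3 - 2*r^2 - 8*r) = (r - 4)*(r - 1)*(r^2 + 2*r) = r*(r - 4)*(r - 1)*(r + 2)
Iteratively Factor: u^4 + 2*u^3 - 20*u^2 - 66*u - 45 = (u - 5)*(u^3 + 7*u^2 + 15*u + 9) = (u - 5)*(u + 3)*(u^2 + 4*u + 3) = (u - 5)*(u + 3)^2*(u + 1)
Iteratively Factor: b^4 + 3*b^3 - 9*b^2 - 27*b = (b)*(b^3 + 3*b^2 - 9*b - 27) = b*(b + 3)*(b^2 - 9) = b*(b + 3)^2*(b - 3)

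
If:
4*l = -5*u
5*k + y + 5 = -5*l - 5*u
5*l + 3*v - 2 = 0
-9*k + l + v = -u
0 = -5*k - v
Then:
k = 2/335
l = 28/67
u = -112/335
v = -2/67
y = -365/67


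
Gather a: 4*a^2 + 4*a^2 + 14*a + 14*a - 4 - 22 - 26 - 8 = 8*a^2 + 28*a - 60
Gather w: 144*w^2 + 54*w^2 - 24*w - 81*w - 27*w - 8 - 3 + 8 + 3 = 198*w^2 - 132*w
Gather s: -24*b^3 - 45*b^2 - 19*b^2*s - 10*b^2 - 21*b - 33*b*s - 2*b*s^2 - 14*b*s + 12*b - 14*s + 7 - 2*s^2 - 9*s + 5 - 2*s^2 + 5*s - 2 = -24*b^3 - 55*b^2 - 9*b + s^2*(-2*b - 4) + s*(-19*b^2 - 47*b - 18) + 10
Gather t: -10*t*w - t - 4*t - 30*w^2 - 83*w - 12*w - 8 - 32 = t*(-10*w - 5) - 30*w^2 - 95*w - 40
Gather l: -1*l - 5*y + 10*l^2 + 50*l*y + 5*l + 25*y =10*l^2 + l*(50*y + 4) + 20*y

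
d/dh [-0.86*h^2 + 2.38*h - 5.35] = 2.38 - 1.72*h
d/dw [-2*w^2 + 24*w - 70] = 24 - 4*w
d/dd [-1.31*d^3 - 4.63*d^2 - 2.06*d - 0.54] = -3.93*d^2 - 9.26*d - 2.06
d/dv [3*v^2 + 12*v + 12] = 6*v + 12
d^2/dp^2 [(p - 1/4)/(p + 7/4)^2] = 128*(4*p - 17)/(4*p + 7)^4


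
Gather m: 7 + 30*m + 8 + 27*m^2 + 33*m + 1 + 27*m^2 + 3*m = 54*m^2 + 66*m + 16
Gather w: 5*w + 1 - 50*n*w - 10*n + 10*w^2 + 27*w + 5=-10*n + 10*w^2 + w*(32 - 50*n) + 6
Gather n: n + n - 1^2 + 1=2*n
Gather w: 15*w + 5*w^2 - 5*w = 5*w^2 + 10*w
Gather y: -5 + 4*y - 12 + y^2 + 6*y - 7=y^2 + 10*y - 24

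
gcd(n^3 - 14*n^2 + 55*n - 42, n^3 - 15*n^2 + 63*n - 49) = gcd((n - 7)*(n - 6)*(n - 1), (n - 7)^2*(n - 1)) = n^2 - 8*n + 7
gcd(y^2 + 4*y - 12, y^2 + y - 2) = 1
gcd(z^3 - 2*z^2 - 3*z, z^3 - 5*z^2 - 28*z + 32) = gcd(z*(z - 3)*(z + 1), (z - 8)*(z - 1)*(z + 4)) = 1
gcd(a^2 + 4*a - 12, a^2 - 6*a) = 1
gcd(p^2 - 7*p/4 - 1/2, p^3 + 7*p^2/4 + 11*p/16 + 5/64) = p + 1/4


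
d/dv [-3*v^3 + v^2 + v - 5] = -9*v^2 + 2*v + 1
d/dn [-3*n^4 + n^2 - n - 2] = -12*n^3 + 2*n - 1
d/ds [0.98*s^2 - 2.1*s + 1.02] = 1.96*s - 2.1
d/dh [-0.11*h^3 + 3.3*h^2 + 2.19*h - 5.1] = -0.33*h^2 + 6.6*h + 2.19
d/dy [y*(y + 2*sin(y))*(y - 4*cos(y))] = y*(y + 2*sin(y))*(4*sin(y) + 1) + y*(y - 4*cos(y))*(2*cos(y) + 1) + (y + 2*sin(y))*(y - 4*cos(y))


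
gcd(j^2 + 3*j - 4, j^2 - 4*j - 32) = j + 4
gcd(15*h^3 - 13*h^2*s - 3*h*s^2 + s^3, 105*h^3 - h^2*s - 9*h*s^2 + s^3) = -15*h^2 - 2*h*s + s^2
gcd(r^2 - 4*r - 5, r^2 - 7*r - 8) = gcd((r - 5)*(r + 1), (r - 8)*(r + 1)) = r + 1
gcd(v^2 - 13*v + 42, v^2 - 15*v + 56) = v - 7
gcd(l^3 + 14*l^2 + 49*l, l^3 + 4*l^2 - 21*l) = l^2 + 7*l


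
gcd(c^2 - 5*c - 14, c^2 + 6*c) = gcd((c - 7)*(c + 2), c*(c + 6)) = 1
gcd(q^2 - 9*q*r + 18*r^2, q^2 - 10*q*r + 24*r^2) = q - 6*r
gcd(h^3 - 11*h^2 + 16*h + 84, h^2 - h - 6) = h + 2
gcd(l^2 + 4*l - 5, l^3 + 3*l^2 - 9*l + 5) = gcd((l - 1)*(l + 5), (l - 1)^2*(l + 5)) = l^2 + 4*l - 5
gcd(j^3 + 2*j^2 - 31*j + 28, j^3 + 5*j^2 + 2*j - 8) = j - 1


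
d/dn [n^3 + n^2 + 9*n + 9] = 3*n^2 + 2*n + 9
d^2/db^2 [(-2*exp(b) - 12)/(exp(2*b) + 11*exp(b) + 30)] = 2*(5 - exp(b))*exp(b)/(exp(3*b) + 15*exp(2*b) + 75*exp(b) + 125)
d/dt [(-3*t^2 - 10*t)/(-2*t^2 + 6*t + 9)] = 2*(-19*t^2 - 27*t - 45)/(4*t^4 - 24*t^3 + 108*t + 81)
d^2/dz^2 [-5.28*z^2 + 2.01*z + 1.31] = -10.5600000000000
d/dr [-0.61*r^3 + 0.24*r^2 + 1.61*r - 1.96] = -1.83*r^2 + 0.48*r + 1.61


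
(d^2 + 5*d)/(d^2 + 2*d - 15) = d/(d - 3)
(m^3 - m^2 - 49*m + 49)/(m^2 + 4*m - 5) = (m^2 - 49)/(m + 5)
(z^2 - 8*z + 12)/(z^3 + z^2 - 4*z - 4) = (z - 6)/(z^2 + 3*z + 2)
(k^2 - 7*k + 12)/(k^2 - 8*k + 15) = (k - 4)/(k - 5)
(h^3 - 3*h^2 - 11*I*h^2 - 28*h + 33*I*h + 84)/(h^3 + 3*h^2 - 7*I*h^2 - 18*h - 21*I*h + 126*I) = (h - 4*I)/(h + 6)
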